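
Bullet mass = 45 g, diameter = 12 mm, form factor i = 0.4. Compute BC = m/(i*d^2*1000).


BC = m/(i*d^2*1000) = 45/(0.4 * 12^2 * 1000) = 0.0007813

0.0007813


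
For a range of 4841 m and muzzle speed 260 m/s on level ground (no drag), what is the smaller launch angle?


sin(2*theta) = R*g/v0^2 = 4841*9.81/260^2 = 0.702518, theta = arcsin(0.702518)/2 = 22.31°

22.31 degrees


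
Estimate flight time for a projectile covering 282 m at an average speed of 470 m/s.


t = d/v = 282/470 = 0.6 s

0.6 s


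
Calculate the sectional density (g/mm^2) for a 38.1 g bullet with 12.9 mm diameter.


SD = m/d^2 = 38.1/12.9^2 = 0.229 g/mm^2

0.229 g/mm^2


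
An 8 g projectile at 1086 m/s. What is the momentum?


p = m*v = 0.008*1086 = 8.688 kg·m/s

8.688 kg·m/s


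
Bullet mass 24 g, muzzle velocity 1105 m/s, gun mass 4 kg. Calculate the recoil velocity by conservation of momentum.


v_recoil = m_p * v_p / m_gun = 0.024 * 1105 / 4 = 6.63 m/s

6.63 m/s


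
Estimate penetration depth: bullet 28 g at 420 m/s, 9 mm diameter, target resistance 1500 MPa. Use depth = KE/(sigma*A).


A = pi*(d/2)^2 = pi*(9/2)^2 = 63.6173 mm^2
E = 0.5*m*v^2 = 0.5*0.028*420^2 = 2469.6 J
depth = E/(sigma*A) = 2469.6 J / (1500 MPa * 63.6173 mm^2) = 2469.6/(1500 * 63.6173) m = 0.0258798 m ≈ 25.88 mm

25.88 mm


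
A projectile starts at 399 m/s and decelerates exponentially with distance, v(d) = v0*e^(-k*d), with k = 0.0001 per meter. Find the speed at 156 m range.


v = v0*exp(-k*d) = 399*exp(-0.0001*156) = 392.8 m/s

392.8 m/s


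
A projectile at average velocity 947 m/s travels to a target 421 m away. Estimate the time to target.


t = d/v = 421/947 = 0.4446 s

0.4446 s


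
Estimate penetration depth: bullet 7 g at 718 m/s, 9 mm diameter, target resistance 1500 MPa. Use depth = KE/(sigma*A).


A = pi*(d/2)^2 = pi*(9/2)^2 = 63.6173 mm^2
E = 0.5*m*v^2 = 0.5*0.007*718^2 = 1804.33 J
depth = E/(sigma*A) = 1804.33 J / (1500 MPa * 63.6173 mm^2) = 1804.33/(1500 * 63.6173) m = 0.0189082 m ≈ 18.91 mm

18.91 mm


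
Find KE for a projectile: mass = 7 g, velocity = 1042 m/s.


E = 0.5*m*v^2 = 0.5*0.007*1042^2 = 3800 J

3800 J


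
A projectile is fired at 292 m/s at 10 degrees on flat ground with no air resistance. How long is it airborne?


T = 2*v0*sin(theta)/g = 2*292*sin(10°)/9.81 = 10.34 s

10.34 s


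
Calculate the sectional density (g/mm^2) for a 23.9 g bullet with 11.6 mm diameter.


SD = m/d^2 = 23.9/11.6^2 = 0.1776 g/mm^2

0.1776 g/mm^2


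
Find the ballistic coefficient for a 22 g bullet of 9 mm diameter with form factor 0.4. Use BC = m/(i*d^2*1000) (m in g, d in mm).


BC = m/(i*d^2*1000) = 22/(0.4 * 9^2 * 1000) = 0.000679

0.000679


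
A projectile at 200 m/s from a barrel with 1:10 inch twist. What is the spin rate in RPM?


twist_m = 10*0.0254 = 0.254 m
spin = v/twist = 200/0.254 = 787.4016 rev/s
RPM = spin*60 = 787.4016*60 ≈ 47244 RPM

47244 RPM


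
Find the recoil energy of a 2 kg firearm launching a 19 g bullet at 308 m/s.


v_r = m_p*v_p/m_gun = 0.019*308/2 = 2.926 m/s, E_r = 0.5*m_gun*v_r^2 = 0.5*2*2.926^2 = 8.561 J

8.561 J


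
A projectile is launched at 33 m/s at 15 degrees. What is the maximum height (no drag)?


H = (v0*sin(theta))^2 / (2g) = (33*sin(15°))^2 / (2*9.81) = 3.718 m

3.718 m


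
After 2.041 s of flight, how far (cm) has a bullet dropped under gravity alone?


drop = 0.5*g*t^2 = 0.5*9.81*2.041^2 = 20.4327 m ≈ 2043 cm

2043 cm


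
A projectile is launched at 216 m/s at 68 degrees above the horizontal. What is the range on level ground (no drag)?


R = v0^2 * sin(2*theta) / g = 216^2 * sin(2*68°) / 9.81 = 3304 m

3304 m


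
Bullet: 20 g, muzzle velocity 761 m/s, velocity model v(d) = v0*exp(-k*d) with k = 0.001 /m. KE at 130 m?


v = v0*exp(-k*d) = 761*exp(-0.001*130) = 668.231 m/s
E = 0.5*m*v^2 = 0.5*0.02*668.231^2 = 4465 J

4465 J


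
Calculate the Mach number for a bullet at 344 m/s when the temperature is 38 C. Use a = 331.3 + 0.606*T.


a = 331.3 + 0.606*(38) = 354.328 m/s
M = v/a = 344/354.328 = 0.9709

0.9709


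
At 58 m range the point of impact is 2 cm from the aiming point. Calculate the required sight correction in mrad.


1 mrad subtends 1 cm per 10 m of range, so adj = error_cm / (dist_m / 10) = 2 / (58/10) = 0.3448 mrad

0.3448 mrad


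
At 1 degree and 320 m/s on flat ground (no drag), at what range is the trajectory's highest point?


R = v0^2*sin(2*theta)/g = 320^2*sin(2*1°)/9.81 = 364.292 m
apex_dist = R/2 = 364.292/2 = 182.1 m

182.1 m


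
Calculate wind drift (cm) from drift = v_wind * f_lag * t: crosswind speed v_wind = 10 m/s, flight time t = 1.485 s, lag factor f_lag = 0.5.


drift = v_wind * lag * t = 10 * 0.5 * 1.485 = 7.425 m ≈ 742.5 cm

742.5 cm


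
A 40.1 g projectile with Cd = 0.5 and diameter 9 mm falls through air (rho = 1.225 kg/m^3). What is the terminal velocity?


A = pi*(d/2)^2 = pi*(9/2000)^2 = 6.36173e-05 m^2
vt = sqrt(2mg/(Cd*rho*A)) = sqrt(2*0.0401*9.81/(0.5 * 1.225 * 6.36173e-05)) = 142.1 m/s

142.1 m/s


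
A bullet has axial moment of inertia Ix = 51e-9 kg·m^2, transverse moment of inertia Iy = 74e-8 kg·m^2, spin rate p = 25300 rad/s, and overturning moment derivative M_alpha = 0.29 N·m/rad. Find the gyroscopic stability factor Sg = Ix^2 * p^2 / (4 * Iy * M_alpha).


Sg = Ix^2 * p^2 / (4 * Iy * M_alpha) = (51e-9)^2 * 25300^2 / (4 * 74e-8 * 0.29) = 1.94

1.94


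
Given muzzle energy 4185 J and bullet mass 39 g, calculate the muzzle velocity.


v = sqrt(2*E/m) = sqrt(2*4185/0.039) = 463.3 m/s

463.3 m/s


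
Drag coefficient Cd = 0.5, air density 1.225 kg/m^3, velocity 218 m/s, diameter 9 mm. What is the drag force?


A = pi*(d/2)^2 = pi*(9/2000)^2 = 6.36173e-05 m^2
Fd = 0.5*Cd*rho*A*v^2 = 0.5*0.5*1.225*6.36173e-05*218^2 = 0.9259 N

0.9259 N


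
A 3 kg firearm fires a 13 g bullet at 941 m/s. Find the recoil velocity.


v_recoil = m_p * v_p / m_gun = 0.013 * 941 / 3 = 4.078 m/s

4.078 m/s


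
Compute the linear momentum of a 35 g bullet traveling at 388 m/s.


p = m*v = 0.035*388 = 13.58 kg·m/s

13.58 kg·m/s


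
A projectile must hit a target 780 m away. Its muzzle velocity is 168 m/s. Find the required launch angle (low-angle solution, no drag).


sin(2*theta) = R*g/v0^2 = 780*9.81/168^2 = 0.27111, theta = arcsin(0.27111)/2 = 7.865°

7.865 degrees


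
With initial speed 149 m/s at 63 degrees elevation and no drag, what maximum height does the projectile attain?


H = (v0*sin(theta))^2 / (2g) = (149*sin(63°))^2 / (2*9.81) = 898.3 m

898.3 m


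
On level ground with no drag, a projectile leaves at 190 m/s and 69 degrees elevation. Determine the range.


R = v0^2 * sin(2*theta) / g = 190^2 * sin(2*69°) / 9.81 = 2462 m

2462 m


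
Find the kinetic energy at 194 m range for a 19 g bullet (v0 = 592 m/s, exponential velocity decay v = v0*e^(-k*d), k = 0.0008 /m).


v = v0*exp(-k*d) = 592*exp(-0.0008*194) = 506.896 m/s
E = 0.5*m*v^2 = 0.5*0.019*506.896^2 = 2441 J

2441 J


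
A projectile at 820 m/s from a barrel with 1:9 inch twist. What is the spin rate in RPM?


twist_m = 9*0.0254 = 0.2286 m
spin = v/twist = 820/0.2286 = 3587.052 rev/s
RPM = spin*60 = 3587.052*60 ≈ 215223 RPM

215223 RPM


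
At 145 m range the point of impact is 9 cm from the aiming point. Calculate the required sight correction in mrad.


1 mrad subtends 1 cm per 10 m of range, so adj = error_cm / (dist_m / 10) = 9 / (145/10) = 0.6207 mrad

0.6207 mrad


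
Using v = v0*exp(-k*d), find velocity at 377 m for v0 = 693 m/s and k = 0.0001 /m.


v = v0*exp(-k*d) = 693*exp(-0.0001*377) = 667.4 m/s

667.4 m/s


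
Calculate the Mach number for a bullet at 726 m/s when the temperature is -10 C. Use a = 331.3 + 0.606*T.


a = 331.3 + 0.606*(-10) = 325.24 m/s
M = v/a = 726/325.24 = 2.232

2.232


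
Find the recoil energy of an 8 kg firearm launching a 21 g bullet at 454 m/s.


v_r = m_p*v_p/m_gun = 0.021*454/8 = 1.19175 m/s, E_r = 0.5*m_gun*v_r^2 = 0.5*8*1.19175^2 = 5.681 J

5.681 J


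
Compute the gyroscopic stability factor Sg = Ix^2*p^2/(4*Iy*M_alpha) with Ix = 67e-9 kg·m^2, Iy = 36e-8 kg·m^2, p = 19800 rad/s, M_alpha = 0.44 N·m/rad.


Sg = Ix^2 * p^2 / (4 * Iy * M_alpha) = (67e-9)^2 * 19800^2 / (4 * 36e-8 * 0.44) = 2.778

2.778


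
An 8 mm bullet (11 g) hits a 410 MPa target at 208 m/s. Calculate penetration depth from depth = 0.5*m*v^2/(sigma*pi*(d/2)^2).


A = pi*(d/2)^2 = pi*(8/2)^2 = 50.2655 mm^2
E = 0.5*m*v^2 = 0.5*0.011*208^2 = 237.952 J
depth = E/(sigma*A) = 237.952 J / (410 MPa * 50.2655 mm^2) = 237.952/(410 * 50.2655) m = 0.0115461 m ≈ 11.55 mm

11.55 mm


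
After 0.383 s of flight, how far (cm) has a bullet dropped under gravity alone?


drop = 0.5*g*t^2 = 0.5*9.81*0.383^2 = 0.71951 m ≈ 71.95 cm

71.95 cm


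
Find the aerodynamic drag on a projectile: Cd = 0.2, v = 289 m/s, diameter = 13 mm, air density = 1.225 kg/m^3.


A = pi*(d/2)^2 = pi*(13/2000)^2 = 1.32732e-04 m^2
Fd = 0.5*Cd*rho*A*v^2 = 0.5*0.2*1.225*1.32732e-04*289^2 = 1.358 N

1.358 N


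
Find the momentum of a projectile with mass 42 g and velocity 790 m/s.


p = m*v = 0.042*790 = 33.18 kg·m/s

33.18 kg·m/s


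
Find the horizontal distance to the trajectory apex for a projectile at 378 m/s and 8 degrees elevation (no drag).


R = v0^2*sin(2*theta)/g = 378^2*sin(2*8°)/9.81 = 4014.7 m
apex_dist = R/2 = 4014.7/2 = 2007 m

2007 m


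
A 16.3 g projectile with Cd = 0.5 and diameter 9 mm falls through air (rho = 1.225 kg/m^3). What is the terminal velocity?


A = pi*(d/2)^2 = pi*(9/2000)^2 = 6.36173e-05 m^2
vt = sqrt(2mg/(Cd*rho*A)) = sqrt(2*0.0163*9.81/(0.5 * 1.225 * 6.36173e-05)) = 90.59 m/s

90.59 m/s


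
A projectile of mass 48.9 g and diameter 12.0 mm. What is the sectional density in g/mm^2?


SD = m/d^2 = 48.9/12.0^2 = 0.3396 g/mm^2

0.3396 g/mm^2


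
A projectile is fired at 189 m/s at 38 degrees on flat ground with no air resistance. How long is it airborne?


T = 2*v0*sin(theta)/g = 2*189*sin(38°)/9.81 = 23.72 s

23.72 s


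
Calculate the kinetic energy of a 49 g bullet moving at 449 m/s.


E = 0.5*m*v^2 = 0.5*0.049*449^2 = 4939 J

4939 J


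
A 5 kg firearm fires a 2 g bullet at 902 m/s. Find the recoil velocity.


v_recoil = m_p * v_p / m_gun = 0.002 * 902 / 5 = 0.3608 m/s

0.3608 m/s


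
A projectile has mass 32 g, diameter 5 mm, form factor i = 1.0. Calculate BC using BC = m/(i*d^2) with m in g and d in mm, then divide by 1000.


BC = m/(i*d^2*1000) = 32/(1.0 * 5^2 * 1000) = 0.00128

0.00128


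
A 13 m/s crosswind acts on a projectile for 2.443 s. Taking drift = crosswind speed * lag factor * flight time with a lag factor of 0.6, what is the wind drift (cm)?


drift = v_wind * lag * t = 13 * 0.6 * 2.443 = 19.0554 m ≈ 1906 cm

1906 cm


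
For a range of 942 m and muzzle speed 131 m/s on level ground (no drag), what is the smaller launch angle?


sin(2*theta) = R*g/v0^2 = 942*9.81/131^2 = 0.53849, theta = arcsin(0.53849)/2 = 16.29°

16.29 degrees


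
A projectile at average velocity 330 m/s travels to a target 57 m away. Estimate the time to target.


t = d/v = 57/330 = 0.1727 s

0.1727 s


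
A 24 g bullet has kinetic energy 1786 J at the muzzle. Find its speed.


v = sqrt(2*E/m) = sqrt(2*1786/0.024) = 385.8 m/s

385.8 m/s


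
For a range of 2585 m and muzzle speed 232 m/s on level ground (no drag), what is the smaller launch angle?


sin(2*theta) = R*g/v0^2 = 2585*9.81/232^2 = 0.471144, theta = arcsin(0.471144)/2 = 14.05°

14.05 degrees


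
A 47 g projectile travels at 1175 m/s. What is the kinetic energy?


E = 0.5*m*v^2 = 0.5*0.047*1175^2 = 32445 J

32445 J


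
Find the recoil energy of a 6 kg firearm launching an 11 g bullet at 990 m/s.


v_r = m_p*v_p/m_gun = 0.011*990/6 = 1.815 m/s, E_r = 0.5*m_gun*v_r^2 = 0.5*6*1.815^2 = 9.883 J

9.883 J


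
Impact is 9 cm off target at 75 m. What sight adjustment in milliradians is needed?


1 mrad subtends 1 cm per 10 m of range, so adj = error_cm / (dist_m / 10) = 9 / (75/10) = 1.2 mrad

1.2 mrad


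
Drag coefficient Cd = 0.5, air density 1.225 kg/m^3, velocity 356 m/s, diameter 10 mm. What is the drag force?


A = pi*(d/2)^2 = pi*(10/2000)^2 = 7.85398e-05 m^2
Fd = 0.5*Cd*rho*A*v^2 = 0.5*0.5*1.225*7.85398e-05*356^2 = 3.048 N

3.048 N


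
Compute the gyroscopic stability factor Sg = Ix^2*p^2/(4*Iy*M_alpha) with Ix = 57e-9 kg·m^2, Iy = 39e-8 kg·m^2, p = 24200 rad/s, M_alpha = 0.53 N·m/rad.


Sg = Ix^2 * p^2 / (4 * Iy * M_alpha) = (57e-9)^2 * 24200^2 / (4 * 39e-8 * 0.53) = 2.301

2.301


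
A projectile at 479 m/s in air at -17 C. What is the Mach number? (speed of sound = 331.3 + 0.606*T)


a = 331.3 + 0.606*(-17) = 320.998 m/s
M = v/a = 479/320.998 = 1.492

1.492


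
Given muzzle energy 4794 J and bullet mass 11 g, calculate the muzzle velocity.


v = sqrt(2*E/m) = sqrt(2*4794/0.011) = 933.6 m/s

933.6 m/s


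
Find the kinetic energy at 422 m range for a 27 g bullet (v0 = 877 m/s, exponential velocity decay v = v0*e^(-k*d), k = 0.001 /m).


v = v0*exp(-k*d) = 877*exp(-0.001*422) = 575.079 m/s
E = 0.5*m*v^2 = 0.5*0.027*575.079^2 = 4465 J

4465 J


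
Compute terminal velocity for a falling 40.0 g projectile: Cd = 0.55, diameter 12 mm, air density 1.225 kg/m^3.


A = pi*(d/2)^2 = pi*(12/2000)^2 = 1.13097e-04 m^2
vt = sqrt(2mg/(Cd*rho*A)) = sqrt(2*0.04*9.81/(0.55 * 1.225 * 1.13097e-04)) = 101.5 m/s

101.5 m/s


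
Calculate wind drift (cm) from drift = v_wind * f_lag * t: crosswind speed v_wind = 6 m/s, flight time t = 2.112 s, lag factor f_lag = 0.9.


drift = v_wind * lag * t = 6 * 0.9 * 2.112 = 11.4048 m ≈ 1140 cm

1140 cm


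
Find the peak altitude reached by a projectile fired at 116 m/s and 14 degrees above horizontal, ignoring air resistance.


H = (v0*sin(theta))^2 / (2g) = (116*sin(14°))^2 / (2*9.81) = 40.14 m

40.14 m


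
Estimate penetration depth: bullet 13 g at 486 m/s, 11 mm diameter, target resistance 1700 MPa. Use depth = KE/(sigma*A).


A = pi*(d/2)^2 = pi*(11/2)^2 = 95.0332 mm^2
E = 0.5*m*v^2 = 0.5*0.013*486^2 = 1535.27 J
depth = E/(sigma*A) = 1535.27 J / (1700 MPa * 95.0332 mm^2) = 1535.27/(1700 * 95.0332) m = 0.00950302 m ≈ 9.503 mm

9.503 mm


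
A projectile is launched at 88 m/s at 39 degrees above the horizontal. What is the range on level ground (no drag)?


R = v0^2 * sin(2*theta) / g = 88^2 * sin(2*39°) / 9.81 = 772.1 m

772.1 m


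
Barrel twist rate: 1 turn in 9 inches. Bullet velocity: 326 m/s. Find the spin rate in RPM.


twist_m = 9*0.0254 = 0.2286 m
spin = v/twist = 326/0.2286 = 1426.072 rev/s
RPM = spin*60 = 1426.072*60 ≈ 85564 RPM

85564 RPM


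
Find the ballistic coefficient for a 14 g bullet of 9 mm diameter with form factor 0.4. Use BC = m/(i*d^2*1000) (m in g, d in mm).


BC = m/(i*d^2*1000) = 14/(0.4 * 9^2 * 1000) = 0.0004321

0.0004321


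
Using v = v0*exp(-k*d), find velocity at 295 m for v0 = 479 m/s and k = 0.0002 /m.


v = v0*exp(-k*d) = 479*exp(-0.0002*295) = 451.6 m/s

451.6 m/s


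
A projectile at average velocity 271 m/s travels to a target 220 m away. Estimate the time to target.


t = d/v = 220/271 = 0.8118 s

0.8118 s


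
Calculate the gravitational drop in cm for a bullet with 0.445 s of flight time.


drop = 0.5*g*t^2 = 0.5*9.81*0.445^2 = 0.971313 m ≈ 97.13 cm

97.13 cm


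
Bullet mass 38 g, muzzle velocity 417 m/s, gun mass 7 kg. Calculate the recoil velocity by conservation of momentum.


v_recoil = m_p * v_p / m_gun = 0.038 * 417 / 7 = 2.264 m/s

2.264 m/s


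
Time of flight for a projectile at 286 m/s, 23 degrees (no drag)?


T = 2*v0*sin(theta)/g = 2*286*sin(23°)/9.81 = 22.78 s

22.78 s


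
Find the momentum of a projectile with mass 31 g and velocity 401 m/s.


p = m*v = 0.031*401 = 12.43 kg·m/s

12.43 kg·m/s


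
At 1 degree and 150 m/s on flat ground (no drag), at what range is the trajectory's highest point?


R = v0^2*sin(2*theta)/g = 150^2*sin(2*1°)/9.81 = 80.0447 m
apex_dist = R/2 = 80.0447/2 = 40.02 m

40.02 m


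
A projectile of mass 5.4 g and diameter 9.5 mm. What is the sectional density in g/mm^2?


SD = m/d^2 = 5.4/9.5^2 = 0.05983 g/mm^2

0.05983 g/mm^2


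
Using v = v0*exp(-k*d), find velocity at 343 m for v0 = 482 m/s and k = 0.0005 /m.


v = v0*exp(-k*d) = 482*exp(-0.0005*343) = 406 m/s

406 m/s


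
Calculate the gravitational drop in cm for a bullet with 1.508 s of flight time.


drop = 0.5*g*t^2 = 0.5*9.81*1.508^2 = 11.1543 m ≈ 1115 cm

1115 cm


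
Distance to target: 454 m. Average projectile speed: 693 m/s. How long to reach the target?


t = d/v = 454/693 = 0.6551 s

0.6551 s


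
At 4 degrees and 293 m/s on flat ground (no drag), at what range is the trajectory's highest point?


R = v0^2*sin(2*theta)/g = 293^2*sin(2*4°)/9.81 = 1217.93 m
apex_dist = R/2 = 1217.93/2 = 609 m

609 m


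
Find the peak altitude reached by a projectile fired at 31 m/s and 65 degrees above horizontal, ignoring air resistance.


H = (v0*sin(theta))^2 / (2g) = (31*sin(65°))^2 / (2*9.81) = 40.23 m

40.23 m


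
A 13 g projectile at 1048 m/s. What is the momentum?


p = m*v = 0.013*1048 = 13.62 kg·m/s

13.62 kg·m/s


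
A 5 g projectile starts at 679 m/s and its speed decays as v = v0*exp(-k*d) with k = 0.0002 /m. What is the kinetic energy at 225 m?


v = v0*exp(-k*d) = 679*exp(-0.0002*225) = 649.122 m/s
E = 0.5*m*v^2 = 0.5*0.005*649.122^2 = 1053 J

1053 J


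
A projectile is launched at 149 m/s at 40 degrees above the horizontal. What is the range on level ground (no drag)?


R = v0^2 * sin(2*theta) / g = 149^2 * sin(2*40°) / 9.81 = 2229 m

2229 m


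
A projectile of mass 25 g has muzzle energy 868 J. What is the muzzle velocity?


v = sqrt(2*E/m) = sqrt(2*868/0.025) = 263.5 m/s

263.5 m/s


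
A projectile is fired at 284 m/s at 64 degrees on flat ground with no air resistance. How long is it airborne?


T = 2*v0*sin(theta)/g = 2*284*sin(64°)/9.81 = 52.04 s

52.04 s


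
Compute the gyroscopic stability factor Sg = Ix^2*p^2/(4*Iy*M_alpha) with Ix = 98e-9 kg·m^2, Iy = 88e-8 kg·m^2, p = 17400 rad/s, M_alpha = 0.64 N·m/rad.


Sg = Ix^2 * p^2 / (4 * Iy * M_alpha) = (98e-9)^2 * 17400^2 / (4 * 88e-8 * 0.64) = 1.291

1.291


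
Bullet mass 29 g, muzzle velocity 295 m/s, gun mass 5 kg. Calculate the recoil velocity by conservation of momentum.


v_recoil = m_p * v_p / m_gun = 0.029 * 295 / 5 = 1.711 m/s

1.711 m/s


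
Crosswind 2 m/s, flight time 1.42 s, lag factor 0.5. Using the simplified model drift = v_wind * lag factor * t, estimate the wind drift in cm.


drift = v_wind * lag * t = 2 * 0.5 * 1.42 = 1.42 m ≈ 142 cm

142 cm


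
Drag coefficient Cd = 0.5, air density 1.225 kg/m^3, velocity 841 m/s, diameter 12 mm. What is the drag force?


A = pi*(d/2)^2 = pi*(12/2000)^2 = 1.13097e-04 m^2
Fd = 0.5*Cd*rho*A*v^2 = 0.5*0.5*1.225*1.13097e-04*841^2 = 24.5 N

24.5 N


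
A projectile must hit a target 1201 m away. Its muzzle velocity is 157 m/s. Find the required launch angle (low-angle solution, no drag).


sin(2*theta) = R*g/v0^2 = 1201*9.81/157^2 = 0.477983, theta = arcsin(0.477983)/2 = 14.28°

14.28 degrees


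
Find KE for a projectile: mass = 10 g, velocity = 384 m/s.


E = 0.5*m*v^2 = 0.5*0.01*384^2 = 737.3 J

737.3 J


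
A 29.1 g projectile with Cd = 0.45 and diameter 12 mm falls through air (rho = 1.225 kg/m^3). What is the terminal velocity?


A = pi*(d/2)^2 = pi*(12/2000)^2 = 1.13097e-04 m^2
vt = sqrt(2mg/(Cd*rho*A)) = sqrt(2*0.0291*9.81/(0.45 * 1.225 * 1.13097e-04)) = 95.7 m/s

95.7 m/s


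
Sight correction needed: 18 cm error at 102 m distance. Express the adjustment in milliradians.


1 mrad subtends 1 cm per 10 m of range, so adj = error_cm / (dist_m / 10) = 18 / (102/10) = 1.765 mrad

1.765 mrad


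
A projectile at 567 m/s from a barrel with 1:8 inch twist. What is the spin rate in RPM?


twist_m = 8*0.0254 = 0.2032 m
spin = v/twist = 567/0.2032 = 2790.354 rev/s
RPM = spin*60 = 2790.354*60 ≈ 167421 RPM

167421 RPM


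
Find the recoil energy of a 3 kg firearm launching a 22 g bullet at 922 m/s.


v_r = m_p*v_p/m_gun = 0.022*922/3 = 6.76133 m/s, E_r = 0.5*m_gun*v_r^2 = 0.5*3*6.76133^2 = 68.57 J

68.57 J


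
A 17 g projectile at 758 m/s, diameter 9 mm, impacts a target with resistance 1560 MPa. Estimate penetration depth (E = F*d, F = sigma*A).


A = pi*(d/2)^2 = pi*(9/2)^2 = 63.6173 mm^2
E = 0.5*m*v^2 = 0.5*0.017*758^2 = 4883.79 J
depth = E/(sigma*A) = 4883.79 J / (1560 MPa * 63.6173 mm^2) = 4883.79/(1560 * 63.6173) m = 0.0492105 m ≈ 49.21 mm

49.21 mm


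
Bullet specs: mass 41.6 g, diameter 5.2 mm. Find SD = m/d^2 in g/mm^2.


SD = m/d^2 = 41.6/5.2^2 = 1.538 g/mm^2

1.538 g/mm^2


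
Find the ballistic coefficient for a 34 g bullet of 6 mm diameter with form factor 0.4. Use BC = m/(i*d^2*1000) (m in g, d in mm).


BC = m/(i*d^2*1000) = 34/(0.4 * 6^2 * 1000) = 0.002361

0.002361


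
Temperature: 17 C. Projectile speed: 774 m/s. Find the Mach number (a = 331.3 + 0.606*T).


a = 331.3 + 0.606*(17) = 341.602 m/s
M = v/a = 774/341.602 = 2.266

2.266


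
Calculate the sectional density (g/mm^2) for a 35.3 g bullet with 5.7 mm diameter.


SD = m/d^2 = 35.3/5.7^2 = 1.086 g/mm^2

1.086 g/mm^2


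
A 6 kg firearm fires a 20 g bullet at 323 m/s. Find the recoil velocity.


v_recoil = m_p * v_p / m_gun = 0.02 * 323 / 6 = 1.077 m/s

1.077 m/s


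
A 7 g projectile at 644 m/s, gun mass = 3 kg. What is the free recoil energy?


v_r = m_p*v_p/m_gun = 0.007*644/3 = 1.50267 m/s, E_r = 0.5*m_gun*v_r^2 = 0.5*3*1.50267^2 = 3.387 J

3.387 J


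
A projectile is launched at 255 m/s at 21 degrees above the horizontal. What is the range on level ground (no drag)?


R = v0^2 * sin(2*theta) / g = 255^2 * sin(2*21°) / 9.81 = 4435 m

4435 m


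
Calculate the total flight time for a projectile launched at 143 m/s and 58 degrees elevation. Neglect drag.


T = 2*v0*sin(theta)/g = 2*143*sin(58°)/9.81 = 24.72 s

24.72 s


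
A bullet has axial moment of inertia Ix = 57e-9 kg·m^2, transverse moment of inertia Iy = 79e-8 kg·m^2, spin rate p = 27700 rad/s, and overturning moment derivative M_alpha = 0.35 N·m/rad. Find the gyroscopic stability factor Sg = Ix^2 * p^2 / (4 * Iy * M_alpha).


Sg = Ix^2 * p^2 / (4 * Iy * M_alpha) = (57e-9)^2 * 27700^2 / (4 * 79e-8 * 0.35) = 2.254

2.254


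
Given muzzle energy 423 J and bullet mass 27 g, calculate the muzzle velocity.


v = sqrt(2*E/m) = sqrt(2*423/0.027) = 177 m/s

177 m/s


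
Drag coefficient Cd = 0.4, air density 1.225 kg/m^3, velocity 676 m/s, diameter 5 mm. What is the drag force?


A = pi*(d/2)^2 = pi*(5/2000)^2 = 1.96350e-05 m^2
Fd = 0.5*Cd*rho*A*v^2 = 0.5*0.4*1.225*1.96350e-05*676^2 = 2.198 N

2.198 N


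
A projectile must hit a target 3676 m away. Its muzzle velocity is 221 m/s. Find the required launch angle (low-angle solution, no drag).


sin(2*theta) = R*g/v0^2 = 3676*9.81/221^2 = 0.738346, theta = arcsin(0.738346)/2 = 23.8°

23.8 degrees


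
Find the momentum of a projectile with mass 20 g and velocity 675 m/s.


p = m*v = 0.02*675 = 13.5 kg·m/s

13.5 kg·m/s


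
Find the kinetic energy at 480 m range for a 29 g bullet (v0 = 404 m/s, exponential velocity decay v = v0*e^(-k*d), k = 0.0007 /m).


v = v0*exp(-k*d) = 404*exp(-0.0007*480) = 288.708 m/s
E = 0.5*m*v^2 = 0.5*0.029*288.708^2 = 1209 J

1209 J


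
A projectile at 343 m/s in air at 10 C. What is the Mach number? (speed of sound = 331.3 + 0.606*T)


a = 331.3 + 0.606*(10) = 337.36 m/s
M = v/a = 343/337.36 = 1.017

1.017


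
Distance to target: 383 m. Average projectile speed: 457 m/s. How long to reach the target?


t = d/v = 383/457 = 0.8381 s

0.8381 s


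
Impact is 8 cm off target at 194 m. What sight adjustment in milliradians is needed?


1 mrad subtends 1 cm per 10 m of range, so adj = error_cm / (dist_m / 10) = 8 / (194/10) = 0.4124 mrad

0.4124 mrad


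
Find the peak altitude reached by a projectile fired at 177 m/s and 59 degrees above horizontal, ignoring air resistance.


H = (v0*sin(theta))^2 / (2g) = (177*sin(59°))^2 / (2*9.81) = 1173 m

1173 m


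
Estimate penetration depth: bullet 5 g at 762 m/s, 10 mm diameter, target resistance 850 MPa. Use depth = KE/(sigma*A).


A = pi*(d/2)^2 = pi*(10/2)^2 = 78.5398 mm^2
E = 0.5*m*v^2 = 0.5*0.005*762^2 = 1451.61 J
depth = E/(sigma*A) = 1451.61 J / (850 MPa * 78.5398 mm^2) = 1451.61/(850 * 78.5398) m = 0.0217441 m ≈ 21.74 mm

21.74 mm


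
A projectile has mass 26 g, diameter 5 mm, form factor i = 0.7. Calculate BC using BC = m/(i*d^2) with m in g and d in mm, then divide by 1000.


BC = m/(i*d^2*1000) = 26/(0.7 * 5^2 * 1000) = 0.001486

0.001486


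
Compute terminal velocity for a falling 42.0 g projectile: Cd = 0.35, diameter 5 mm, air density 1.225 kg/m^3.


A = pi*(d/2)^2 = pi*(5/2000)^2 = 1.96350e-05 m^2
vt = sqrt(2mg/(Cd*rho*A)) = sqrt(2*0.042*9.81/(0.35 * 1.225 * 1.96350e-05)) = 312.9 m/s

312.9 m/s


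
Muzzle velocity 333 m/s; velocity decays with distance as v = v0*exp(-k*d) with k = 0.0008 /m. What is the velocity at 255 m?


v = v0*exp(-k*d) = 333*exp(-0.0008*255) = 271.5 m/s

271.5 m/s


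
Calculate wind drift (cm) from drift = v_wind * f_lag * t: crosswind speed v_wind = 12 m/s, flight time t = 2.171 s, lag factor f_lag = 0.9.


drift = v_wind * lag * t = 12 * 0.9 * 2.171 = 23.4468 m ≈ 2345 cm

2345 cm


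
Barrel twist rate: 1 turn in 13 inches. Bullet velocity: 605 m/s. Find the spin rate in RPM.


twist_m = 13*0.0254 = 0.3302 m
spin = v/twist = 605/0.3302 = 1832.223 rev/s
RPM = spin*60 = 1832.223*60 ≈ 109933 RPM

109933 RPM


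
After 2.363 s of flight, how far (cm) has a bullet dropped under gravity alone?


drop = 0.5*g*t^2 = 0.5*9.81*2.363^2 = 27.3884 m ≈ 2739 cm

2739 cm


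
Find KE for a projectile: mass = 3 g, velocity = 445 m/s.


E = 0.5*m*v^2 = 0.5*0.003*445^2 = 297 J

297 J


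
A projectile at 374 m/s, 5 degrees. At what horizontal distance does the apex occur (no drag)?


R = v0^2*sin(2*theta)/g = 374^2*sin(2*5°)/9.81 = 2475.96 m
apex_dist = R/2 = 2475.96/2 = 1238 m

1238 m


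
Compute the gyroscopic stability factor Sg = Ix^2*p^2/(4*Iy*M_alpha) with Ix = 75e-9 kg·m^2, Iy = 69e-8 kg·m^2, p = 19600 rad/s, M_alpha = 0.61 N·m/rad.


Sg = Ix^2 * p^2 / (4 * Iy * M_alpha) = (75e-9)^2 * 19600^2 / (4 * 69e-8 * 0.61) = 1.283

1.283


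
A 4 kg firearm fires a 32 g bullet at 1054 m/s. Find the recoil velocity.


v_recoil = m_p * v_p / m_gun = 0.032 * 1054 / 4 = 8.432 m/s

8.432 m/s


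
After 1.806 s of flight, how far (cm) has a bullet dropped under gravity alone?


drop = 0.5*g*t^2 = 0.5*9.81*1.806^2 = 15.9983 m ≈ 1600 cm

1600 cm


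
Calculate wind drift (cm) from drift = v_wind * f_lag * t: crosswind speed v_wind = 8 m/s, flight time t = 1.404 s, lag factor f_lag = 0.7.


drift = v_wind * lag * t = 8 * 0.7 * 1.404 = 7.8624 m ≈ 786.2 cm

786.2 cm


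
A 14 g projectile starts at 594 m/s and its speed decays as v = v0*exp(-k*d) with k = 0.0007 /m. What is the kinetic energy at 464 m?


v = v0*exp(-k*d) = 594*exp(-0.0007*464) = 429.267 m/s
E = 0.5*m*v^2 = 0.5*0.014*429.267^2 = 1290 J

1290 J


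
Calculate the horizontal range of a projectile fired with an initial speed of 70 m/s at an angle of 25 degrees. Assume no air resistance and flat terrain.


R = v0^2 * sin(2*theta) / g = 70^2 * sin(2*25°) / 9.81 = 382.6 m

382.6 m


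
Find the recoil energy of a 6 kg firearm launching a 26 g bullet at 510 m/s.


v_r = m_p*v_p/m_gun = 0.026*510/6 = 2.21 m/s, E_r = 0.5*m_gun*v_r^2 = 0.5*6*2.21^2 = 14.65 J

14.65 J


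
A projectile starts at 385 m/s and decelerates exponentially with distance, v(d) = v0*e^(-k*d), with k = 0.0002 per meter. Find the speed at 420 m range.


v = v0*exp(-k*d) = 385*exp(-0.0002*420) = 354 m/s

354 m/s


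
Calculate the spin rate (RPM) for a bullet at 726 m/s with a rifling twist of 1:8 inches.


twist_m = 8*0.0254 = 0.2032 m
spin = v/twist = 726/0.2032 = 3572.835 rev/s
RPM = spin*60 = 3572.835*60 ≈ 214370 RPM

214370 RPM


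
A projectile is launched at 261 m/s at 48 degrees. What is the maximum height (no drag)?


H = (v0*sin(theta))^2 / (2g) = (261*sin(48°))^2 / (2*9.81) = 1917 m

1917 m


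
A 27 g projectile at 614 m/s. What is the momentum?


p = m*v = 0.027*614 = 16.58 kg·m/s

16.58 kg·m/s


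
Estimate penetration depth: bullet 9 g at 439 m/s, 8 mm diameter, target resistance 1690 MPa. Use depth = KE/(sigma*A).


A = pi*(d/2)^2 = pi*(8/2)^2 = 50.2655 mm^2
E = 0.5*m*v^2 = 0.5*0.009*439^2 = 867.244 J
depth = E/(sigma*A) = 867.244 J / (1690 MPa * 50.2655 mm^2) = 867.244/(1690 * 50.2655) m = 0.010209 m ≈ 10.21 mm

10.21 mm


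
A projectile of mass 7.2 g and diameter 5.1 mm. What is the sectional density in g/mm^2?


SD = m/d^2 = 7.2/5.1^2 = 0.2768 g/mm^2

0.2768 g/mm^2


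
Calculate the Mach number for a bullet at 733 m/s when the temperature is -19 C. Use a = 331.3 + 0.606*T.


a = 331.3 + 0.606*(-19) = 319.786 m/s
M = v/a = 733/319.786 = 2.292

2.292


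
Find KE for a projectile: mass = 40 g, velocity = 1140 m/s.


E = 0.5*m*v^2 = 0.5*0.04*1140^2 = 25992 J

25992 J


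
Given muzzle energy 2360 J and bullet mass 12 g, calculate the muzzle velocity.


v = sqrt(2*E/m) = sqrt(2*2360/0.012) = 627.2 m/s

627.2 m/s


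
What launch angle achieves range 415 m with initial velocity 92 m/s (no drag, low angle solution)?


sin(2*theta) = R*g/v0^2 = 415*9.81/92^2 = 0.480996, theta = arcsin(0.480996)/2 = 14.38°

14.38 degrees


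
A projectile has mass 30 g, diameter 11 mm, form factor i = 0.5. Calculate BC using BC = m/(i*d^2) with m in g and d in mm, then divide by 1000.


BC = m/(i*d^2*1000) = 30/(0.5 * 11^2 * 1000) = 0.0004959

0.0004959


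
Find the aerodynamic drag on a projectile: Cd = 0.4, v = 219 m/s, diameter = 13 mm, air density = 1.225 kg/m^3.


A = pi*(d/2)^2 = pi*(13/2000)^2 = 1.32732e-04 m^2
Fd = 0.5*Cd*rho*A*v^2 = 0.5*0.4*1.225*1.32732e-04*219^2 = 1.56 N

1.56 N


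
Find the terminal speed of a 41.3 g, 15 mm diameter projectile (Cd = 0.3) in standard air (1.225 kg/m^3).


A = pi*(d/2)^2 = pi*(15/2000)^2 = 1.76715e-04 m^2
vt = sqrt(2mg/(Cd*rho*A)) = sqrt(2*0.0413*9.81/(0.3 * 1.225 * 1.76715e-04)) = 111.7 m/s

111.7 m/s


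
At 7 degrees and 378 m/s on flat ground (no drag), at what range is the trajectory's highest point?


R = v0^2*sin(2*theta)/g = 378^2*sin(2*7°)/9.81 = 3523.63 m
apex_dist = R/2 = 3523.63/2 = 1762 m

1762 m


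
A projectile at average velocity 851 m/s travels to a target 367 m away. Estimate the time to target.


t = d/v = 367/851 = 0.4313 s

0.4313 s


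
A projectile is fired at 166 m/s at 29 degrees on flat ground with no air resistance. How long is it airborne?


T = 2*v0*sin(theta)/g = 2*166*sin(29°)/9.81 = 16.41 s

16.41 s


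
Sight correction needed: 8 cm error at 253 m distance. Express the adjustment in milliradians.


1 mrad subtends 1 cm per 10 m of range, so adj = error_cm / (dist_m / 10) = 8 / (253/10) = 0.3162 mrad

0.3162 mrad


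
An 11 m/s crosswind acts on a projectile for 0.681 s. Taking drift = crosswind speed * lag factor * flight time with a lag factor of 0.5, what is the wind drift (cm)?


drift = v_wind * lag * t = 11 * 0.5 * 0.681 = 3.7455 m ≈ 374.6 cm

374.6 cm


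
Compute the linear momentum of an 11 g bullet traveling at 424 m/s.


p = m*v = 0.011*424 = 4.664 kg·m/s

4.664 kg·m/s


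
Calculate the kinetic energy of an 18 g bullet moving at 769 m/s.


E = 0.5*m*v^2 = 0.5*0.018*769^2 = 5322 J

5322 J


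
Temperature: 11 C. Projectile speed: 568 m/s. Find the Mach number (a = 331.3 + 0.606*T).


a = 331.3 + 0.606*(11) = 337.966 m/s
M = v/a = 568/337.966 = 1.681

1.681


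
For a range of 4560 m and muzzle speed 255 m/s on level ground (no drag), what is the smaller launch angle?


sin(2*theta) = R*g/v0^2 = 4560*9.81/255^2 = 0.687945, theta = arcsin(0.687945)/2 = 21.73°

21.73 degrees


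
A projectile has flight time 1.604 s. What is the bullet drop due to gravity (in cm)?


drop = 0.5*g*t^2 = 0.5*9.81*1.604^2 = 12.6197 m ≈ 1262 cm

1262 cm


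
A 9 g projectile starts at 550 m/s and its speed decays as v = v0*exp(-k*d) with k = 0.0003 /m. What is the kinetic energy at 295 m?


v = v0*exp(-k*d) = 550*exp(-0.0003*295) = 503.417 m/s
E = 0.5*m*v^2 = 0.5*0.009*503.417^2 = 1140 J

1140 J


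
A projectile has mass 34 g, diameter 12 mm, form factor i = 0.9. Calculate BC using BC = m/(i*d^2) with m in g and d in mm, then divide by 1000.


BC = m/(i*d^2*1000) = 34/(0.9 * 12^2 * 1000) = 0.0002623

0.0002623


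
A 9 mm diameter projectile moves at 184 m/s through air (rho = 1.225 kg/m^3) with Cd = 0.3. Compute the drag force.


A = pi*(d/2)^2 = pi*(9/2000)^2 = 6.36173e-05 m^2
Fd = 0.5*Cd*rho*A*v^2 = 0.5*0.3*1.225*6.36173e-05*184^2 = 0.3958 N

0.3958 N


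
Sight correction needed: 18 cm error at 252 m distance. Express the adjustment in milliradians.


1 mrad subtends 1 cm per 10 m of range, so adj = error_cm / (dist_m / 10) = 18 / (252/10) = 0.7143 mrad

0.7143 mrad


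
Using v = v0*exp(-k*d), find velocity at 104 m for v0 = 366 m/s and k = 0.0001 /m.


v = v0*exp(-k*d) = 366*exp(-0.0001*104) = 362.2 m/s

362.2 m/s


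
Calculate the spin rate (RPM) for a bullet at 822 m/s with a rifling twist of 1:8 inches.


twist_m = 8*0.0254 = 0.2032 m
spin = v/twist = 822/0.2032 = 4045.276 rev/s
RPM = spin*60 = 4045.276*60 ≈ 242717 RPM

242717 RPM


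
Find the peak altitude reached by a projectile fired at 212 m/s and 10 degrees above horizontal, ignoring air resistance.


H = (v0*sin(theta))^2 / (2g) = (212*sin(10°))^2 / (2*9.81) = 69.07 m

69.07 m


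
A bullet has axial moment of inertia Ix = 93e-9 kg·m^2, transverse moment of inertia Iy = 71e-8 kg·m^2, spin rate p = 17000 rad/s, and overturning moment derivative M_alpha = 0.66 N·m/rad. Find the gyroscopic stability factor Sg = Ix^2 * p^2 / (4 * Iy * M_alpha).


Sg = Ix^2 * p^2 / (4 * Iy * M_alpha) = (93e-9)^2 * 17000^2 / (4 * 71e-8 * 0.66) = 1.334

1.334


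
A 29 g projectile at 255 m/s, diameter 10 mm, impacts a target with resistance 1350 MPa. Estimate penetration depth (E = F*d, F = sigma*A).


A = pi*(d/2)^2 = pi*(10/2)^2 = 78.5398 mm^2
E = 0.5*m*v^2 = 0.5*0.029*255^2 = 942.863 J
depth = E/(sigma*A) = 942.863 J / (1350 MPa * 78.5398 mm^2) = 942.863/(1350 * 78.5398) m = 0.00889252 m ≈ 8.893 mm

8.893 mm


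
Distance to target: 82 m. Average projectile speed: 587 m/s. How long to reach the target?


t = d/v = 82/587 = 0.1397 s

0.1397 s


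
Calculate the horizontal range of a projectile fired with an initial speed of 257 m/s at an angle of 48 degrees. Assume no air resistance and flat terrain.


R = v0^2 * sin(2*theta) / g = 257^2 * sin(2*48°) / 9.81 = 6696 m

6696 m


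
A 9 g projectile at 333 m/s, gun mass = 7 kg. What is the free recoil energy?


v_r = m_p*v_p/m_gun = 0.009*333/7 = 0.428143 m/s, E_r = 0.5*m_gun*v_r^2 = 0.5*7*0.428143^2 = 0.6416 J

0.6416 J


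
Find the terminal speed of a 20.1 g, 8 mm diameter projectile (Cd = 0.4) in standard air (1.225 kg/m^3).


A = pi*(d/2)^2 = pi*(8/2000)^2 = 5.02655e-05 m^2
vt = sqrt(2mg/(Cd*rho*A)) = sqrt(2*0.0201*9.81/(0.4 * 1.225 * 5.02655e-05)) = 126.5 m/s

126.5 m/s


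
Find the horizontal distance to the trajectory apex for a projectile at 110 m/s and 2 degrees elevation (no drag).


R = v0^2*sin(2*theta)/g = 110^2*sin(2*2°)/9.81 = 86.0401 m
apex_dist = R/2 = 86.0401/2 = 43.02 m

43.02 m


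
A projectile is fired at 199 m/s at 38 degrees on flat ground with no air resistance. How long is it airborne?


T = 2*v0*sin(theta)/g = 2*199*sin(38°)/9.81 = 24.98 s

24.98 s


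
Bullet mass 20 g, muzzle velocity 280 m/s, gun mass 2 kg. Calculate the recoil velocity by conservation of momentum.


v_recoil = m_p * v_p / m_gun = 0.02 * 280 / 2 = 2.8 m/s

2.8 m/s


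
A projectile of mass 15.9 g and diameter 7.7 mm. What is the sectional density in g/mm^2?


SD = m/d^2 = 15.9/7.7^2 = 0.2682 g/mm^2

0.2682 g/mm^2


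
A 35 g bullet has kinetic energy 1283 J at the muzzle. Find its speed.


v = sqrt(2*E/m) = sqrt(2*1283/0.035) = 270.8 m/s

270.8 m/s


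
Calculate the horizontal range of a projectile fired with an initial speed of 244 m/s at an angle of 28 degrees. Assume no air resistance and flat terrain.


R = v0^2 * sin(2*theta) / g = 244^2 * sin(2*28°) / 9.81 = 5031 m

5031 m


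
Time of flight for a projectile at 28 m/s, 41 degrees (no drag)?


T = 2*v0*sin(theta)/g = 2*28*sin(41°)/9.81 = 3.745 s

3.745 s


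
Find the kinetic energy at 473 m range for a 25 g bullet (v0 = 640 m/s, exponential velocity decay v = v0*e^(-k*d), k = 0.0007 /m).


v = v0*exp(-k*d) = 640*exp(-0.0007*473) = 459.605 m/s
E = 0.5*m*v^2 = 0.5*0.025*459.605^2 = 2640 J

2640 J


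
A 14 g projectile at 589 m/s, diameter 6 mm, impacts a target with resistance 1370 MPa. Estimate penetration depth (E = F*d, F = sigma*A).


A = pi*(d/2)^2 = pi*(6/2)^2 = 28.2743 mm^2
E = 0.5*m*v^2 = 0.5*0.014*589^2 = 2428.45 J
depth = E/(sigma*A) = 2428.45 J / (1370 MPa * 28.2743 mm^2) = 2428.45/(1370 * 28.2743) m = 0.0626925 m ≈ 62.69 mm

62.69 mm


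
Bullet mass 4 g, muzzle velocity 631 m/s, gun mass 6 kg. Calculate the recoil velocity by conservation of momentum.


v_recoil = m_p * v_p / m_gun = 0.004 * 631 / 6 = 0.4207 m/s

0.4207 m/s


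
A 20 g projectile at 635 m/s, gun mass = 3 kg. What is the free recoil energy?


v_r = m_p*v_p/m_gun = 0.02*635/3 = 4.23333 m/s, E_r = 0.5*m_gun*v_r^2 = 0.5*3*4.23333^2 = 26.88 J

26.88 J


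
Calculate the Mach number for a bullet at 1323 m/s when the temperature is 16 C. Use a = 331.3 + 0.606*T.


a = 331.3 + 0.606*(16) = 340.996 m/s
M = v/a = 1323/340.996 = 3.88

3.88


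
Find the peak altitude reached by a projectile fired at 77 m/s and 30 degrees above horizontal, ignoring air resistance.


H = (v0*sin(theta))^2 / (2g) = (77*sin(30°))^2 / (2*9.81) = 75.55 m

75.55 m


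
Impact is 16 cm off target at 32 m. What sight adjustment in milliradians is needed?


1 mrad subtends 1 cm per 10 m of range, so adj = error_cm / (dist_m / 10) = 16 / (32/10) = 5 mrad

5 mrad


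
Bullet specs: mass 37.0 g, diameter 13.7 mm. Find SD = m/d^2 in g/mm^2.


SD = m/d^2 = 37.0/13.7^2 = 0.1971 g/mm^2

0.1971 g/mm^2


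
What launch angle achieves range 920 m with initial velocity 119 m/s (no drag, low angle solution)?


sin(2*theta) = R*g/v0^2 = 920*9.81/119^2 = 0.637328, theta = arcsin(0.637328)/2 = 19.8°

19.8 degrees


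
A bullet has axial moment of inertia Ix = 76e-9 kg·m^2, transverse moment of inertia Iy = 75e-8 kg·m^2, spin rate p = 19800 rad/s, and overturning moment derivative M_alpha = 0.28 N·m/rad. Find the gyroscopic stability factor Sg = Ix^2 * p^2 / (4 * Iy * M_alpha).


Sg = Ix^2 * p^2 / (4 * Iy * M_alpha) = (76e-9)^2 * 19800^2 / (4 * 75e-8 * 0.28) = 2.696

2.696


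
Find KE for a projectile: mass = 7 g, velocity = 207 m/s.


E = 0.5*m*v^2 = 0.5*0.007*207^2 = 150 J

150 J


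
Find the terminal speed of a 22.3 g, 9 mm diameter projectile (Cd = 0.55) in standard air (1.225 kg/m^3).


A = pi*(d/2)^2 = pi*(9/2000)^2 = 6.36173e-05 m^2
vt = sqrt(2mg/(Cd*rho*A)) = sqrt(2*0.0223*9.81/(0.55 * 1.225 * 6.36173e-05)) = 101 m/s

101 m/s


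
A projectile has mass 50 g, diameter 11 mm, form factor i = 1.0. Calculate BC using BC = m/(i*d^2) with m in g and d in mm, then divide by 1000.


BC = m/(i*d^2*1000) = 50/(1.0 * 11^2 * 1000) = 0.0004132

0.0004132
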